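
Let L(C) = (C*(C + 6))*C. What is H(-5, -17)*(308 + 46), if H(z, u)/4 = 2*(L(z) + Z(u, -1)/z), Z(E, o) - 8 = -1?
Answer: 334176/5 ≈ 66835.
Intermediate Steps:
L(C) = C**2*(6 + C) (L(C) = (C*(6 + C))*C = C**2*(6 + C))
Z(E, o) = 7 (Z(E, o) = 8 - 1 = 7)
H(z, u) = 56/z + 8*z**2*(6 + z) (H(z, u) = 4*(2*(z**2*(6 + z) + 7/z)) = 4*(2*(7/z + z**2*(6 + z))) = 4*(14/z + 2*z**2*(6 + z)) = 56/z + 8*z**2*(6 + z))
H(-5, -17)*(308 + 46) = (8*(7 + (-5)**3*(6 - 5))/(-5))*(308 + 46) = (8*(-1/5)*(7 - 125*1))*354 = (8*(-1/5)*(7 - 125))*354 = (8*(-1/5)*(-118))*354 = (944/5)*354 = 334176/5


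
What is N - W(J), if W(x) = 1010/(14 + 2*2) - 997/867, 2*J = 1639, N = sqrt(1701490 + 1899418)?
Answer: -142954/2601 + 2*sqrt(900227) ≈ 1842.6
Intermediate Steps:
N = 2*sqrt(900227) (N = sqrt(3600908) = 2*sqrt(900227) ≈ 1897.6)
J = 1639/2 (J = (1/2)*1639 = 1639/2 ≈ 819.50)
W(x) = 142954/2601 (W(x) = 1010/(14 + 4) - 997*1/867 = 1010/18 - 997/867 = 1010*(1/18) - 997/867 = 505/9 - 997/867 = 142954/2601)
N - W(J) = 2*sqrt(900227) - 1*142954/2601 = 2*sqrt(900227) - 142954/2601 = -142954/2601 + 2*sqrt(900227)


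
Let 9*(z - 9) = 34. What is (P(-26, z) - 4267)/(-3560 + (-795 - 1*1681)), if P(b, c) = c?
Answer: 9572/13581 ≈ 0.70481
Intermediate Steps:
z = 115/9 (z = 9 + (1/9)*34 = 9 + 34/9 = 115/9 ≈ 12.778)
(P(-26, z) - 4267)/(-3560 + (-795 - 1*1681)) = (115/9 - 4267)/(-3560 + (-795 - 1*1681)) = -38288/(9*(-3560 + (-795 - 1681))) = -38288/(9*(-3560 - 2476)) = -38288/9/(-6036) = -38288/9*(-1/6036) = 9572/13581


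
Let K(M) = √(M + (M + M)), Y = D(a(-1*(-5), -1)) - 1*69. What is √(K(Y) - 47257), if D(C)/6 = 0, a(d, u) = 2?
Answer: √(-47257 + 3*I*√23) ≈ 0.0331 + 217.39*I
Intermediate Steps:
D(C) = 0 (D(C) = 6*0 = 0)
Y = -69 (Y = 0 - 1*69 = 0 - 69 = -69)
K(M) = √3*√M (K(M) = √(M + 2*M) = √(3*M) = √3*√M)
√(K(Y) - 47257) = √(√3*√(-69) - 47257) = √(√3*(I*√69) - 47257) = √(3*I*√23 - 47257) = √(-47257 + 3*I*√23)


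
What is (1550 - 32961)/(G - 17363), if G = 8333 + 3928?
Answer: 31411/5102 ≈ 6.1566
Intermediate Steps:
G = 12261
(1550 - 32961)/(G - 17363) = (1550 - 32961)/(12261 - 17363) = -31411/(-5102) = -31411*(-1/5102) = 31411/5102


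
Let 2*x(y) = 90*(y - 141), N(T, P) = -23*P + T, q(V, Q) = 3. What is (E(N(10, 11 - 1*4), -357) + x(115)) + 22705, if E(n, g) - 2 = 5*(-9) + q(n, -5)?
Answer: 21495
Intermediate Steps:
N(T, P) = T - 23*P
E(n, g) = -40 (E(n, g) = 2 + (5*(-9) + 3) = 2 + (-45 + 3) = 2 - 42 = -40)
x(y) = -6345 + 45*y (x(y) = (90*(y - 141))/2 = (90*(-141 + y))/2 = (-12690 + 90*y)/2 = -6345 + 45*y)
(E(N(10, 11 - 1*4), -357) + x(115)) + 22705 = (-40 + (-6345 + 45*115)) + 22705 = (-40 + (-6345 + 5175)) + 22705 = (-40 - 1170) + 22705 = -1210 + 22705 = 21495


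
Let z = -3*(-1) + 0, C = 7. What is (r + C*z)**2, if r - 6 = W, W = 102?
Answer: 16641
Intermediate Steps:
z = 3 (z = 3 + 0 = 3)
r = 108 (r = 6 + 102 = 108)
(r + C*z)**2 = (108 + 7*3)**2 = (108 + 21)**2 = 129**2 = 16641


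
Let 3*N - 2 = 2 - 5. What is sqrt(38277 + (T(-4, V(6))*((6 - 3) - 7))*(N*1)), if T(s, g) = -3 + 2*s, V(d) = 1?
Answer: sqrt(344361)/3 ≈ 195.61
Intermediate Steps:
N = -1/3 (N = 2/3 + (2 - 5)/3 = 2/3 + (1/3)*(-3) = 2/3 - 1 = -1/3 ≈ -0.33333)
sqrt(38277 + (T(-4, V(6))*((6 - 3) - 7))*(N*1)) = sqrt(38277 + ((-3 + 2*(-4))*((6 - 3) - 7))*(-1/3*1)) = sqrt(38277 + ((-3 - 8)*(3 - 7))*(-1/3)) = sqrt(38277 - 11*(-4)*(-1/3)) = sqrt(38277 + 44*(-1/3)) = sqrt(38277 - 44/3) = sqrt(114787/3) = sqrt(344361)/3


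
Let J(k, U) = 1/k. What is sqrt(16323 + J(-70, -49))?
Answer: 13*sqrt(473270)/70 ≈ 127.76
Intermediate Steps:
sqrt(16323 + J(-70, -49)) = sqrt(16323 + 1/(-70)) = sqrt(16323 - 1/70) = sqrt(1142609/70) = 13*sqrt(473270)/70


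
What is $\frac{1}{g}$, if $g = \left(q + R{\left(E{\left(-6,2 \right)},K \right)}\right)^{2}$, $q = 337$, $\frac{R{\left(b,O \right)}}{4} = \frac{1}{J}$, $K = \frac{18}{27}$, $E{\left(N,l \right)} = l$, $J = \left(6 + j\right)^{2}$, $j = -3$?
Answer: $\frac{81}{9223369} \approx 8.782 \cdot 10^{-6}$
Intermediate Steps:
$J = 9$ ($J = \left(6 - 3\right)^{2} = 3^{2} = 9$)
$K = \frac{2}{3}$ ($K = 18 \cdot \frac{1}{27} = \frac{2}{3} \approx 0.66667$)
$R{\left(b,O \right)} = \frac{4}{9}$
$g = \frac{9223369}{81}$ ($g = \left(337 + \frac{4}{9}\right)^{2} = \left(\frac{3037}{9}\right)^{2} = \frac{9223369}{81} \approx 1.1387 \cdot 10^{5}$)
$\frac{1}{g} = \frac{1}{\frac{9223369}{81}} = \frac{81}{9223369}$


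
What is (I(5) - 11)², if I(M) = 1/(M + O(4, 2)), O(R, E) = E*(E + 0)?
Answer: 9604/81 ≈ 118.57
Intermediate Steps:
O(R, E) = E² (O(R, E) = E*E = E²)
I(M) = 1/(4 + M) (I(M) = 1/(M + 2²) = 1/(M + 4) = 1/(4 + M))
(I(5) - 11)² = (1/(4 + 5) - 11)² = (1/9 - 11)² = (⅑ - 11)² = (-98/9)² = 9604/81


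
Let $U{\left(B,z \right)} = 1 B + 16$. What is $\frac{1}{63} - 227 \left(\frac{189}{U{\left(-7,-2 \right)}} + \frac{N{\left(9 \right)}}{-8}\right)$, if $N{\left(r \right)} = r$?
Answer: $- \frac{2273851}{504} \approx -4511.6$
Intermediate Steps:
$U{\left(B,z \right)} = 16 + B$ ($U{\left(B,z \right)} = B + 16 = 16 + B$)
$\frac{1}{63} - 227 \left(\frac{189}{U{\left(-7,-2 \right)}} + \frac{N{\left(9 \right)}}{-8}\right) = \frac{1}{63} - 227 \left(\frac{189}{16 - 7} + \frac{9}{-8}\right) = \frac{1}{63} - 227 \left(\frac{189}{9} + 9 \left(- \frac{1}{8}\right)\right) = \frac{1}{63} - 227 \left(189 \cdot \frac{1}{9} - \frac{9}{8}\right) = \frac{1}{63} - 227 \left(21 - \frac{9}{8}\right) = \frac{1}{63} - \frac{36093}{8} = - \frac{2273851}{504}$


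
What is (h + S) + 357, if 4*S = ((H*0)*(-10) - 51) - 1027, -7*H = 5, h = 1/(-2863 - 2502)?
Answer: 938873/10730 ≈ 87.500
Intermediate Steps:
h = -1/5365 (h = 1/(-5365) = -1/5365 ≈ -0.00018639)
H = -5/7 (H = -1/7*5 = -5/7 ≈ -0.71429)
S = -539/2 (S = ((-5/7*0*(-10) - 51) - 1027)/4 = ((0*(-10) - 51) - 1027)/4 = ((0 - 51) - 1027)/4 = (-51 - 1027)/4 = (1/4)*(-1078) = -539/2 ≈ -269.50)
(h + S) + 357 = (-1/5365 - 539/2) + 357 = -2891737/10730 + 357 = 938873/10730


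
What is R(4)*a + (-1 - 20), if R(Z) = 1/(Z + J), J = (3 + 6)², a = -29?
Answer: -1814/85 ≈ -21.341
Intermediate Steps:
J = 81 (J = 9² = 81)
R(Z) = 1/(81 + Z) (R(Z) = 1/(Z + 81) = 1/(81 + Z))
R(4)*a + (-1 - 20) = -29/(81 + 4) + (-1 - 20) = -29/85 - 21 = -1814/85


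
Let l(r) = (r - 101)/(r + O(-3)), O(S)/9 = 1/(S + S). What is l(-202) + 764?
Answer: 311554/407 ≈ 765.49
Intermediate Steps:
O(S) = 9/(2*S) (O(S) = 9/(S + S) = 9/((2*S)) = 9*(1/(2*S)) = 9/(2*S))
l(r) = (-101 + r)/(-3/2 + r) (l(r) = (r - 101)/(r + (9/2)/(-3)) = (-101 + r)/(r + (9/2)*(-⅓)) = (-101 + r)/(r - 3/2) = (-101 + r)/(-3/2 + r))
l(-202) + 764 = 2*(-101 - 202)/(-3 + 2*(-202)) + 764 = 2*(-303)/(-3 - 404) + 764 = 2*(-303)/(-407) + 764 = 2*(-1/407)*(-303) + 764 = 606/407 + 764 = 311554/407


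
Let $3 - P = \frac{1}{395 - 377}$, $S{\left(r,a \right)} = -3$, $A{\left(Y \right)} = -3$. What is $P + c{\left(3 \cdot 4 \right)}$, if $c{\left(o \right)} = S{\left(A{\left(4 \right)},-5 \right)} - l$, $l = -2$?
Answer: $\frac{35}{18} \approx 1.9444$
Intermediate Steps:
$c{\left(o \right)} = -1$ ($c{\left(o \right)} = -3 - -2 = -3 + 2 = -1$)
$P = \frac{53}{18}$ ($P = 3 - \frac{1}{395 - 377} = 3 - \frac{1}{18} = \frac{53}{18} \approx 2.9444$)
$P + c{\left(3 \cdot 4 \right)} = \frac{53}{18} - 1 = \frac{35}{18}$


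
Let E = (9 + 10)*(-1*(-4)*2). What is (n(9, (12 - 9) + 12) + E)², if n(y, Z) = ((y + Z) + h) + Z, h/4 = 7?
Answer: 47961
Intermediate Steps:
h = 28 (h = 4*7 = 28)
n(y, Z) = 28 + y + 2*Z (n(y, Z) = ((y + Z) + 28) + Z = ((Z + y) + 28) + Z = (28 + Z + y) + Z = 28 + y + 2*Z)
E = 152 (E = 19*(4*2) = 19*8 = 152)
(n(9, (12 - 9) + 12) + E)² = ((28 + 9 + 2*((12 - 9) + 12)) + 152)² = ((28 + 9 + 2*(3 + 12)) + 152)² = ((28 + 9 + 2*15) + 152)² = ((28 + 9 + 30) + 152)² = (67 + 152)² = 219² = 47961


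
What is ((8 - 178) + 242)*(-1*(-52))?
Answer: 3744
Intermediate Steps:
((8 - 178) + 242)*(-1*(-52)) = (-170 + 242)*52 = 72*52 = 3744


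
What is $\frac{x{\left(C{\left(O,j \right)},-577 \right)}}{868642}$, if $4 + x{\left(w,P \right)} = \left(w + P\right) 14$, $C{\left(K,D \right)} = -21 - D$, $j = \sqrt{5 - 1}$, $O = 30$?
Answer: $- \frac{4202}{434321} \approx -0.0096749$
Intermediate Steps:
$j = 2$ ($j = \sqrt{4} = 2$)
$x{\left(w,P \right)} = -4 + 14 P + 14 w$ ($x{\left(w,P \right)} = -4 + \left(w + P\right) 14 = -4 + \left(P + w\right) 14 = -4 + \left(14 P + 14 w\right) = -4 + 14 P + 14 w$)
$\frac{x{\left(C{\left(O,j \right)},-577 \right)}}{868642} = \frac{-4 + 14 \left(-577\right) + 14 \left(-21 - 2\right)}{868642} = \left(-4 - 8078 + 14 \left(-21 - 2\right)\right) \frac{1}{868642} = \left(-4 - 8078 + 14 \left(-23\right)\right) \frac{1}{868642} = \left(-4 - 8078 - 322\right) \frac{1}{868642} = \left(-8404\right) \frac{1}{868642} = - \frac{4202}{434321}$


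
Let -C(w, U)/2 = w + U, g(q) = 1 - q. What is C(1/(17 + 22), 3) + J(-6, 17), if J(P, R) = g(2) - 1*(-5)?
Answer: -80/39 ≈ -2.0513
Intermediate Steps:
J(P, R) = 4 (J(P, R) = (1 - 1*2) - 1*(-5) = (1 - 2) + 5 = -1 + 5 = 4)
C(w, U) = -2*U - 2*w (C(w, U) = -2*(w + U) = -2*(U + w) = -2*U - 2*w)
C(1/(17 + 22), 3) + J(-6, 17) = (-2*3 - 2/(17 + 22)) + 4 = (-6 - 2/39) + 4 = -236/39 + 4 = -80/39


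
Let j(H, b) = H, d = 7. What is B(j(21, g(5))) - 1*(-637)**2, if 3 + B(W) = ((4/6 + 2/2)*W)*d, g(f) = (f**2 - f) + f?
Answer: -405527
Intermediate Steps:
g(f) = f**2
B(W) = -3 + 35*W/3 (B(W) = -3 + ((4/6 + 2/2)*W)*7 = -3 + ((4*(1/6) + 2*(1/2))*W)*7 = -3 + ((2/3 + 1)*W)*7 = -3 + (5*W/3)*7 = -3 + 35*W/3)
B(j(21, g(5))) - 1*(-637)**2 = (-3 + (35/3)*21) - 1*(-637)**2 = (-3 + 245) - 1*405769 = 242 - 405769 = -405527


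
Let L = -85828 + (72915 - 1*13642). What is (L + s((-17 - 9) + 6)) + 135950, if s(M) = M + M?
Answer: 109355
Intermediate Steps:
L = -26555 (L = -85828 + (72915 - 13642) = -85828 + 59273 = -26555)
s(M) = 2*M
(L + s((-17 - 9) + 6)) + 135950 = (-26555 + 2*((-17 - 9) + 6)) + 135950 = (-26555 + 2*(-26 + 6)) + 135950 = (-26555 + 2*(-20)) + 135950 = (-26555 - 40) + 135950 = -26595 + 135950 = 109355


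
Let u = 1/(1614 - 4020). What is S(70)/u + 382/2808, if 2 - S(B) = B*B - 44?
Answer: 16396928687/1404 ≈ 1.1679e+7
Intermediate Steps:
S(B) = 46 - B² (S(B) = 2 - (B*B - 44) = 2 - (B² - 44) = 2 - (-44 + B²) = 2 + (44 - B²) = 46 - B²)
u = -1/2406 (u = 1/(-2406) = -1/2406 ≈ -0.00041563)
S(70)/u + 382/2808 = (46 - 1*70²)/(-1/2406) + 382/2808 = (46 - 1*4900)*(-2406) + 382*(1/2808) = (46 - 4900)*(-2406) + 191/1404 = -4854*(-2406) + 191/1404 = 11678724 + 191/1404 = 16396928687/1404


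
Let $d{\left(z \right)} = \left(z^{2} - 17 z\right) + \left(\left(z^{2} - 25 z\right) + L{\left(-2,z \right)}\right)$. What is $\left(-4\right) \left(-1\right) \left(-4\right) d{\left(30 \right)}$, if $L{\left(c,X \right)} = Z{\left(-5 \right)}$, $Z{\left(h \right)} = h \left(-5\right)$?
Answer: $-9040$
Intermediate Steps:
$Z{\left(h \right)} = - 5 h$
$L{\left(c,X \right)} = 25$ ($L{\left(c,X \right)} = \left(-5\right) \left(-5\right) = 25$)
$d{\left(z \right)} = 25 - 42 z + 2 z^{2}$ ($d{\left(z \right)} = \left(z^{2} - 17 z\right) + \left(\left(z^{2} - 25 z\right) + 25\right) = \left(z^{2} - 17 z\right) + \left(25 + z^{2} - 25 z\right) = 25 - 42 z + 2 z^{2}$)
$\left(-4\right) \left(-1\right) \left(-4\right) d{\left(30 \right)} = \left(-4\right) \left(-1\right) \left(-4\right) \left(25 - 1260 + 2 \cdot 30^{2}\right) = 4 \left(-4\right) \left(25 - 1260 + 2 \cdot 900\right) = - 16 \left(25 - 1260 + 1800\right) = \left(-16\right) 565 = -9040$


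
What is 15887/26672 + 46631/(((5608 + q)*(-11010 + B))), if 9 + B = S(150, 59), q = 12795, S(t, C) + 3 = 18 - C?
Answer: 248709887847/417708938416 ≈ 0.59541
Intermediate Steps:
S(t, C) = 15 - C (S(t, C) = -3 + (18 - C) = 15 - C)
B = -53 (B = -9 + (15 - 1*59) = -9 + (15 - 59) = -9 - 44 = -53)
15887/26672 + 46631/(((5608 + q)*(-11010 + B))) = 15887/26672 + 46631/(((5608 + 12795)*(-11010 - 53))) = 15887*(1/26672) + 46631/((18403*(-11063))) = 15887/26672 + 46631/(-203592389) = 15887/26672 + 46631*(-1/203592389) = 15887/26672 - 3587/15660953 = 248709887847/417708938416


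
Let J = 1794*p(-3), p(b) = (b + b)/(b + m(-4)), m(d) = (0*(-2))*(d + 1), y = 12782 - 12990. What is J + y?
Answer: 3380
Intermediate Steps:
y = -208
m(d) = 0 (m(d) = 0*(1 + d) = 0)
p(b) = 2 (p(b) = (b + b)/(b + 0) = (2*b)/b = 2)
J = 3588 (J = 1794*2 = 3588)
J + y = 3588 - 208 = 3380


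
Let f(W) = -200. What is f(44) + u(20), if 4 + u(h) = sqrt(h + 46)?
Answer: -204 + sqrt(66) ≈ -195.88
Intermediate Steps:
u(h) = -4 + sqrt(46 + h) (u(h) = -4 + sqrt(h + 46) = -4 + sqrt(46 + h))
f(44) + u(20) = -200 + (-4 + sqrt(46 + 20)) = -200 + (-4 + sqrt(66)) = -204 + sqrt(66)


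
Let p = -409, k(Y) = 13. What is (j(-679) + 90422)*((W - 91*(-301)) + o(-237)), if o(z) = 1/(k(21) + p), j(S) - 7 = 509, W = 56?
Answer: 494203061159/198 ≈ 2.4960e+9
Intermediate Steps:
j(S) = 516 (j(S) = 7 + 509 = 516)
o(z) = -1/396 (o(z) = 1/(13 - 409) = 1/(-396) = -1/396)
(j(-679) + 90422)*((W - 91*(-301)) + o(-237)) = (516 + 90422)*((56 - 91*(-301)) - 1/396) = 90938*((56 + 27391) - 1/396) = 90938*(27447 - 1/396) = 90938*(10869011/396) = 494203061159/198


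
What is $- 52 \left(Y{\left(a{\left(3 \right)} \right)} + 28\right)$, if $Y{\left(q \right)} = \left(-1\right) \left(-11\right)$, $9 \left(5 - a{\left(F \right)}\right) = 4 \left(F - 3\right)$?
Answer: $-2028$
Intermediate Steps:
$a{\left(F \right)} = \frac{19}{3} - \frac{4 F}{9}$ ($a{\left(F \right)} = 5 - \frac{4 \left(F - 3\right)}{9} = 5 - \frac{4 \left(-3 + F\right)}{9} = 5 - \frac{-12 + 4 F}{9} = 5 - \left(- \frac{4}{3} + \frac{4 F}{9}\right) = \frac{19}{3} - \frac{4 F}{9}$)
$Y{\left(q \right)} = 11$
$- 52 \left(Y{\left(a{\left(3 \right)} \right)} + 28\right) = - 52 \left(11 + 28\right) = \left(-52\right) 39 = -2028$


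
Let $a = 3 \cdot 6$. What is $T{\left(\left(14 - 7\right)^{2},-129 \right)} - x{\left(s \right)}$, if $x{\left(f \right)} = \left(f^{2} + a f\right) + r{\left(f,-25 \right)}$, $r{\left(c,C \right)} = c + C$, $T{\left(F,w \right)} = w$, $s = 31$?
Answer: $-1654$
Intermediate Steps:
$r{\left(c,C \right)} = C + c$
$a = 18$
$x{\left(f \right)} = -25 + f^{2} + 19 f$ ($x{\left(f \right)} = \left(f^{2} + 18 f\right) + \left(-25 + f\right) = -25 + f^{2} + 19 f$)
$T{\left(\left(14 - 7\right)^{2},-129 \right)} - x{\left(s \right)} = -129 - \left(-25 + 31^{2} + 19 \cdot 31\right) = -129 - \left(-25 + 961 + 589\right) = -129 - 1525 = -1654$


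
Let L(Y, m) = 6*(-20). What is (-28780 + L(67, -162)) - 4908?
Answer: -33808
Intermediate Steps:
L(Y, m) = -120
(-28780 + L(67, -162)) - 4908 = (-28780 - 120) - 4908 = -28900 - 4908 = -33808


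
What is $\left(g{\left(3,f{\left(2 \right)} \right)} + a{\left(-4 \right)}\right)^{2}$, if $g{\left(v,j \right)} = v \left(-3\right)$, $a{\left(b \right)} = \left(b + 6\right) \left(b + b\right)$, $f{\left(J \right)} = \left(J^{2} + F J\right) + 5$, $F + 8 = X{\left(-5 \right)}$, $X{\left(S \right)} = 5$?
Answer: $625$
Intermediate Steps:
$F = -3$ ($F = -8 + 5 = -3$)
$f{\left(J \right)} = 5 + J^{2} - 3 J$ ($f{\left(J \right)} = \left(J^{2} - 3 J\right) + 5 = 5 + J^{2} - 3 J$)
$a{\left(b \right)} = 2 b \left(6 + b\right)$ ($a{\left(b \right)} = \left(6 + b\right) 2 b = 2 b \left(6 + b\right)$)
$g{\left(v,j \right)} = - 3 v$
$\left(g{\left(3,f{\left(2 \right)} \right)} + a{\left(-4 \right)}\right)^{2} = \left(\left(-3\right) 3 + 2 \left(-4\right) \left(6 - 4\right)\right)^{2} = \left(-9 + 2 \left(-4\right) 2\right)^{2} = \left(-9 - 16\right)^{2} = \left(-25\right)^{2} = 625$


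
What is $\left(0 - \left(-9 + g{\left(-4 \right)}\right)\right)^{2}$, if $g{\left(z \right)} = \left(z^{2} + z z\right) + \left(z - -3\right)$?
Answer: $484$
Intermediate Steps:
$g{\left(z \right)} = 3 + z + 2 z^{2}$ ($g{\left(z \right)} = \left(z^{2} + z^{2}\right) + \left(z + 3\right) = 2 z^{2} + \left(3 + z\right) = 3 + z + 2 z^{2}$)
$\left(0 - \left(-9 + g{\left(-4 \right)}\right)\right)^{2} = \left(0 + \left(9 - \left(3 - 4 + 2 \left(-4\right)^{2}\right)\right)\right)^{2} = \left(0 + \left(9 - \left(3 - 4 + 2 \cdot 16\right)\right)\right)^{2} = \left(0 + \left(9 - \left(3 - 4 + 32\right)\right)\right)^{2} = \left(0 + \left(9 - 31\right)\right)^{2} = \left(0 - 22\right)^{2} = \left(-22\right)^{2} = 484$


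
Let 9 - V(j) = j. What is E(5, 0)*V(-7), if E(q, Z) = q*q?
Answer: 400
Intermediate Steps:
V(j) = 9 - j
E(q, Z) = q²
E(5, 0)*V(-7) = 5²*(9 - 1*(-7)) = 25*(9 + 7) = 25*16 = 400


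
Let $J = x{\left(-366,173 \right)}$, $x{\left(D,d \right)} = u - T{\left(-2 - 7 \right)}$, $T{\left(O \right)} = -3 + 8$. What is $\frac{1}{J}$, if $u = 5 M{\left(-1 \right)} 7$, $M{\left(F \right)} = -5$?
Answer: $- \frac{1}{180} \approx -0.0055556$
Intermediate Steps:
$T{\left(O \right)} = 5$
$u = -175$ ($u = 5 \left(-5\right) 7 = \left(-25\right) 7 = -175$)
$x{\left(D,d \right)} = -180$ ($x{\left(D,d \right)} = -175 - 5 = -180$)
$J = -180$
$\frac{1}{J} = \frac{1}{-180} = - \frac{1}{180}$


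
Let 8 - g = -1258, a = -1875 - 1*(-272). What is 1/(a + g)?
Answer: -1/337 ≈ -0.0029674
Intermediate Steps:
a = -1603 (a = -1875 + 272 = -1603)
g = 1266 (g = 8 - 1*(-1258) = 8 + 1258 = 1266)
1/(a + g) = 1/(-1603 + 1266) = 1/(-337) = -1/337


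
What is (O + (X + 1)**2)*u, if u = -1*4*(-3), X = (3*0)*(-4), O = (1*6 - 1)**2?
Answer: 312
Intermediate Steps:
O = 25 (O = (6 - 1)**2 = 5**2 = 25)
X = 0 (X = 0*(-4) = 0)
u = 12 (u = -4*(-3) = 12)
(O + (X + 1)**2)*u = (25 + (0 + 1)**2)*12 = (25 + 1**2)*12 = (25 + 1)*12 = 26*12 = 312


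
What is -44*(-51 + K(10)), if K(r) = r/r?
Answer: 2200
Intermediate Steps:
K(r) = 1
-44*(-51 + K(10)) = -44*(-51 + 1) = -44*(-50) = 2200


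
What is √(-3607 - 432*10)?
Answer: I*√7927 ≈ 89.034*I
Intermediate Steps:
√(-3607 - 432*10) = √(-3607 - 4320) = √(-7927) = I*√7927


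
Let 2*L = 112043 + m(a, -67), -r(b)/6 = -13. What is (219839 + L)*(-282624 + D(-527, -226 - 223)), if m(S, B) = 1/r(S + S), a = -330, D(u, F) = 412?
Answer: -3036194664167/39 ≈ -7.7851e+10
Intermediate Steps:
r(b) = 78 (r(b) = -6*(-13) = 78)
m(S, B) = 1/78
L = 8739355/156 (L = (112043 + 1/78)/2 = (½)*(8739355/78) = 8739355/156 ≈ 56022.)
(219839 + L)*(-282624 + D(-527, -226 - 223)) = (219839 + 8739355/156)*(-282624 + 412) = (43034239/156)*(-282212) = -3036194664167/39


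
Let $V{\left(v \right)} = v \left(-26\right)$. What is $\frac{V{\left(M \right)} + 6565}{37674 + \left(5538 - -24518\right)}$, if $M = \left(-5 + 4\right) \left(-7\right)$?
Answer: $\frac{491}{5210} \approx 0.094242$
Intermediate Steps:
$M = 7$ ($M = \left(-1\right) \left(-7\right) = 7$)
$V{\left(v \right)} = - 26 v$
$\frac{V{\left(M \right)} + 6565}{37674 + \left(5538 - -24518\right)} = \frac{\left(-26\right) 7 + 6565}{37674 + \left(5538 - -24518\right)} = \frac{-182 + 6565}{37674 + \left(5538 + 24518\right)} = \frac{6383}{37674 + 30056} = \frac{6383}{67730} = 6383 \cdot \frac{1}{67730} = \frac{491}{5210}$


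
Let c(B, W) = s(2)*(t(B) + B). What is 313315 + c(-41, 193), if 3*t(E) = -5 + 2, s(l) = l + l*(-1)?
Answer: 313315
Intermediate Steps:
s(l) = 0 (s(l) = l - l = 0)
t(E) = -1 (t(E) = (-5 + 2)/3 = (⅓)*(-3) = -1)
c(B, W) = 0 (c(B, W) = 0*(-1 + B) = 0)
313315 + c(-41, 193) = 313315 + 0 = 313315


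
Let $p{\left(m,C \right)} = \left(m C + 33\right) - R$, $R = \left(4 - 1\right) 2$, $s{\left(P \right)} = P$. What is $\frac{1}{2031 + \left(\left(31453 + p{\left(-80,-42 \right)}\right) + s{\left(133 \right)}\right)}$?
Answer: $\frac{1}{37004} \approx 2.7024 \cdot 10^{-5}$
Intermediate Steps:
$R = 6$ ($R = 3 \cdot 2 = 6$)
$p{\left(m,C \right)} = 27 + C m$ ($p{\left(m,C \right)} = \left(m C + 33\right) - 6 = \left(C m + 33\right) - 6 = \left(33 + C m\right) - 6 = 27 + C m$)
$\frac{1}{2031 + \left(\left(31453 + p{\left(-80,-42 \right)}\right) + s{\left(133 \right)}\right)} = \frac{1}{2031 + \left(\left(31453 + \left(27 - -3360\right)\right) + 133\right)} = \frac{1}{2031 + \left(\left(31453 + \left(27 + 3360\right)\right) + 133\right)} = \frac{1}{2031 + \left(\left(31453 + 3387\right) + 133\right)} = \frac{1}{2031 + \left(34840 + 133\right)} = \frac{1}{2031 + 34973} = \frac{1}{37004}$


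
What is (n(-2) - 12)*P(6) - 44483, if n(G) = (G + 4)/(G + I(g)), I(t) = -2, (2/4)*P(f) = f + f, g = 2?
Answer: -44783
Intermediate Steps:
P(f) = 4*f (P(f) = 2*(f + f) = 2*(2*f) = 4*f)
n(G) = (4 + G)/(-2 + G) (n(G) = (G + 4)/(G - 2) = (4 + G)/(-2 + G))
(n(-2) - 12)*P(6) - 44483 = ((4 - 2)/(-2 - 2) - 12)*(4*6) - 44483 = (2/(-4) - 12)*24 - 44483 = (-¼*2 - 12)*24 - 44483 = (-½ - 12)*24 - 44483 = -25/2*24 - 44483 = -300 - 44483 = -44783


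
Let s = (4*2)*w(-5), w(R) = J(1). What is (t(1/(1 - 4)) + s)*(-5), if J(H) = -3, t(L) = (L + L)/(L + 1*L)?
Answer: 115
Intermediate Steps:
t(L) = 1 (t(L) = (2*L)/(L + L) = (2*L)/((2*L)) = (2*L)*(1/(2*L)) = 1)
w(R) = -3
s = -24 (s = (4*2)*(-3) = 8*(-3) = -24)
(t(1/(1 - 4)) + s)*(-5) = (1 - 24)*(-5) = -23*(-5) = 115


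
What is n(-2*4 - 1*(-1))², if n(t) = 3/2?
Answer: 9/4 ≈ 2.2500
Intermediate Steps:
n(t) = 3/2 (n(t) = 3*(½) = 3/2)
n(-2*4 - 1*(-1))² = (3/2)² = 9/4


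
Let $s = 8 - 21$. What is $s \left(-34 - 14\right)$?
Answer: $624$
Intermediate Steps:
$s = -13$
$s \left(-34 - 14\right) = - 13 \left(-34 - 14\right) = \left(-13\right) \left(-48\right) = 624$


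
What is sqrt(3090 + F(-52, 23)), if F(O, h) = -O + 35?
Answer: 3*sqrt(353) ≈ 56.365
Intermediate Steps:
F(O, h) = 35 - O
sqrt(3090 + F(-52, 23)) = sqrt(3090 + (35 - 1*(-52))) = sqrt(3090 + (35 + 52)) = sqrt(3090 + 87) = sqrt(3177) = 3*sqrt(353)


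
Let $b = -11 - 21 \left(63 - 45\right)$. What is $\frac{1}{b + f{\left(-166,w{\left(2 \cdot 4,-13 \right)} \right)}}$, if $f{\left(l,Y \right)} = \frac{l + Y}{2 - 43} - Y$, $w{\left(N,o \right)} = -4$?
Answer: $- \frac{41}{15615} \approx -0.0026257$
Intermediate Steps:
$f{\left(l,Y \right)} = - \frac{42 Y}{41} - \frac{l}{41}$ ($f{\left(l,Y \right)} = \frac{Y + l}{-41} - Y = \left(Y + l\right) \left(- \frac{1}{41}\right) - Y = \left(- \frac{Y}{41} - \frac{l}{41}\right) - Y = - \frac{42 Y}{41} - \frac{l}{41}$)
$b = -389$ ($b = -11 - 378 = -389$)
$\frac{1}{b + f{\left(-166,w{\left(2 \cdot 4,-13 \right)} \right)}} = \frac{1}{-389 - - \frac{334}{41}} = \frac{1}{-389 + \left(\frac{168}{41} + \frac{166}{41}\right)} = \frac{1}{-389 + \frac{334}{41}} = \frac{1}{- \frac{15615}{41}} = - \frac{41}{15615}$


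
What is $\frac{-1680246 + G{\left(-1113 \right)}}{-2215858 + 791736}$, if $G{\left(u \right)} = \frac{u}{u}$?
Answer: $\frac{240035}{203446} \approx 1.1798$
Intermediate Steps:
$G{\left(u \right)} = 1$
$\frac{-1680246 + G{\left(-1113 \right)}}{-2215858 + 791736} = \frac{-1680246 + 1}{-2215858 + 791736} = - \frac{1680245}{-1424122} = \left(-1680245\right) \left(- \frac{1}{1424122}\right) = \frac{240035}{203446}$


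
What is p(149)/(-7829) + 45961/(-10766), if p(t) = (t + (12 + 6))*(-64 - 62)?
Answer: -133290497/84287014 ≈ -1.5814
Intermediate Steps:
p(t) = -2268 - 126*t (p(t) = (t + 18)*(-126) = (18 + t)*(-126) = -2268 - 126*t)
p(149)/(-7829) + 45961/(-10766) = (-2268 - 126*149)/(-7829) + 45961/(-10766) = (-2268 - 18774)*(-1/7829) + 45961*(-1/10766) = -21042*(-1/7829) - 45961/10766 = 21042/7829 - 45961/10766 = -133290497/84287014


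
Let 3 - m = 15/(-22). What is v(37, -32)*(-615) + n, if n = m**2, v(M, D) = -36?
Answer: 10722321/484 ≈ 22154.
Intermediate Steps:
m = 81/22 (m = 3 - 15/(-22) = 3 - 15*(-1)/22 = 3 - 1*(-15/22) = 3 + 15/22 = 81/22 ≈ 3.6818)
n = 6561/484 (n = (81/22)**2 = 6561/484 ≈ 13.556)
v(37, -32)*(-615) + n = -36*(-615) + 6561/484 = 22140 + 6561/484 = 10722321/484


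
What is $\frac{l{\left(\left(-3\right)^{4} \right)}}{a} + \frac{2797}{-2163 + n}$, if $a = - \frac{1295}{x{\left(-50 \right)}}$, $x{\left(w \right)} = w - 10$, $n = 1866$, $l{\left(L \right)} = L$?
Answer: $- \frac{435739}{76923} \approx -5.6646$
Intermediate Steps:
$x{\left(w \right)} = -10 + w$ ($x{\left(w \right)} = w - 10 = -10 + w$)
$a = \frac{259}{12}$ ($a = - \frac{1295}{-10 - 50} = - \frac{1295}{-60} = \left(-1295\right) \left(- \frac{1}{60}\right) = \frac{259}{12} \approx 21.583$)
$\frac{l{\left(\left(-3\right)^{4} \right)}}{a} + \frac{2797}{-2163 + n} = \frac{\left(-3\right)^{4}}{\frac{259}{12}} + \frac{2797}{-2163 + 1866} = 81 \cdot \frac{12}{259} + \frac{2797}{-297} = \frac{972}{259} + 2797 \left(- \frac{1}{297}\right) = \frac{972}{259} - \frac{2797}{297} = - \frac{435739}{76923}$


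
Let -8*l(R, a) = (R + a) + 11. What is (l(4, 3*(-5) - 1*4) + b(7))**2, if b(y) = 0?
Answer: 1/4 ≈ 0.25000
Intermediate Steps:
l(R, a) = -11/8 - R/8 - a/8 (l(R, a) = -((R + a) + 11)/8 = -(11 + R + a)/8 = -11/8 - R/8 - a/8)
(l(4, 3*(-5) - 1*4) + b(7))**2 = ((-11/8 - 1/8*4 - (3*(-5) - 1*4)/8) + 0)**2 = ((-11/8 - 1/2 - (-15 - 4)/8) + 0)**2 = ((-11/8 - 1/2 - 1/8*(-19)) + 0)**2 = ((-11/8 - 1/2 + 19/8) + 0)**2 = (1/2 + 0)**2 = (1/2)**2 = 1/4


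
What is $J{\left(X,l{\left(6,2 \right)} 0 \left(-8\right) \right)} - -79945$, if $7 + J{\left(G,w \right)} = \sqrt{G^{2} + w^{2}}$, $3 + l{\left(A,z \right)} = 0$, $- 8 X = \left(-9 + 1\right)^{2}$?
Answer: $79946$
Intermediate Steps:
$X = -8$ ($X = - \frac{\left(-9 + 1\right)^{2}}{8} = - \frac{\left(-8\right)^{2}}{8} = \left(- \frac{1}{8}\right) 64 = -8$)
$l{\left(A,z \right)} = -3$ ($l{\left(A,z \right)} = -3 + 0 = -3$)
$J{\left(G,w \right)} = -7 + \sqrt{G^{2} + w^{2}}$
$J{\left(X,l{\left(6,2 \right)} 0 \left(-8\right) \right)} - -79945 = \left(-7 + \sqrt{\left(-8\right)^{2} + \left(\left(-3\right) 0 \left(-8\right)\right)^{2}}\right) - -79945 = \left(-7 + \sqrt{64 + \left(0 \left(-8\right)\right)^{2}}\right) + 79945 = \left(-7 + \sqrt{64 + 0^{2}}\right) + 79945 = \left(-7 + \sqrt{64 + 0}\right) + 79945 = \left(-7 + \sqrt{64}\right) + 79945 = \left(-7 + 8\right) + 79945 = 1 + 79945 = 79946$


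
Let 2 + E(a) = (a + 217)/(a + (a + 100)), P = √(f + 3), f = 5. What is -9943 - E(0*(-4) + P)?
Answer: -24778393/2492 + 167*√2/2492 ≈ -9943.1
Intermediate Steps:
P = 2*√2 (P = √(5 + 3) = √8 = 2*√2 ≈ 2.8284)
E(a) = -2 + (217 + a)/(100 + 2*a) (E(a) = -2 + (a + 217)/(a + (a + 100)) = -2 + (217 + a)/(a + (100 + a)) = -2 + (217 + a)/(100 + 2*a))
-9943 - E(0*(-4) + P) = -9943 - (17 - 3*(0*(-4) + 2*√2))/(2*(50 + (0*(-4) + 2*√2))) = -9943 - (17 - 3*(0 + 2*√2))/(2*(50 + (0 + 2*√2))) = -9943 - (17 - 6*√2)/(2*(50 + 2*√2))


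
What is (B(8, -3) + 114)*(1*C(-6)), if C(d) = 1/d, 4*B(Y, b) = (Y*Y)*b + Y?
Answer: -34/3 ≈ -11.333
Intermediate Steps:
B(Y, b) = Y/4 + b*Y**2/4 (B(Y, b) = ((Y*Y)*b + Y)/4 = (Y**2*b + Y)/4 = (b*Y**2 + Y)/4 = (Y + b*Y**2)/4 = Y/4 + b*Y**2/4)
(B(8, -3) + 114)*(1*C(-6)) = ((1/4)*8*(1 + 8*(-3)) + 114)*(1/(-6)) = ((1/4)*8*(1 - 24) + 114)*(1*(-1/6)) = ((1/4)*8*(-23) + 114)*(-1/6) = (-46 + 114)*(-1/6) = 68*(-1/6) = -34/3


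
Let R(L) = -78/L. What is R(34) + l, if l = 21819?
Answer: 370884/17 ≈ 21817.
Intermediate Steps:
R(34) + l = -78/34 + 21819 = -78*1/34 + 21819 = -39/17 + 21819 = 370884/17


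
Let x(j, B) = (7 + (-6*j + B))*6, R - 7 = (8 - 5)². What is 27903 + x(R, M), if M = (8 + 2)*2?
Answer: 27489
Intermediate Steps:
M = 20 (M = 10*2 = 20)
R = 16 (R = 7 + (8 - 5)² = 7 + 3² = 7 + 9 = 16)
x(j, B) = 42 - 36*j + 6*B (x(j, B) = (7 + (B - 6*j))*6 = (7 + B - 6*j)*6 = 42 - 36*j + 6*B)
27903 + x(R, M) = 27903 + (42 - 36*16 + 6*20) = 27903 + (42 - 576 + 120) = 27903 - 414 = 27489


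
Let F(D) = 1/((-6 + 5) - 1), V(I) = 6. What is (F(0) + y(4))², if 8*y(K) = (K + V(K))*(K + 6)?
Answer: 144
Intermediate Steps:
y(K) = (6 + K)²/8 (y(K) = ((K + 6)*(K + 6))/8 = ((6 + K)*(6 + K))/8 = (6 + K)²/8)
F(D) = -½ (F(D) = 1/(-1 - 1) = 1/(-2) = -½)
(F(0) + y(4))² = (-½ + (9/2 + (⅛)*4² + (3/2)*4))² = (-½ + (9/2 + (⅛)*16 + 6))² = (-½ + (9/2 + 2 + 6))² = (-½ + 25/2)² = 12² = 144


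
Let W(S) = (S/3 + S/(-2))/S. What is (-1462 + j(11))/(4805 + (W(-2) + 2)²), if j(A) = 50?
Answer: -50832/173101 ≈ -0.29365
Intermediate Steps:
W(S) = -⅙ (W(S) = (S*(⅓) + S*(-½))/S = (S/3 - S/2)/S = (-S/6)/S = -⅙)
(-1462 + j(11))/(4805 + (W(-2) + 2)²) = (-1462 + 50)/(4805 + (-⅙ + 2)²) = -1412/(4805 + (11/6)²) = -1412/(4805 + 121/36) = -1412/173101/36 = -1412*36/173101 = -50832/173101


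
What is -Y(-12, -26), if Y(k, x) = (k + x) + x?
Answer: 64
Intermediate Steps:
Y(k, x) = k + 2*x
-Y(-12, -26) = -(-12 + 2*(-26)) = -(-12 - 52) = -1*(-64) = 64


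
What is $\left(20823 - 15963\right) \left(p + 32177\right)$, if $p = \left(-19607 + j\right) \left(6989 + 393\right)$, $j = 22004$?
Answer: $86152398660$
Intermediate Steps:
$p = 17694654$ ($p = \left(-19607 + 22004\right) \left(6989 + 393\right) = 2397 \cdot 7382 = 17694654$)
$\left(20823 - 15963\right) \left(p + 32177\right) = \left(20823 - 15963\right) \left(17694654 + 32177\right) = 4860 \cdot 17726831 = 86152398660$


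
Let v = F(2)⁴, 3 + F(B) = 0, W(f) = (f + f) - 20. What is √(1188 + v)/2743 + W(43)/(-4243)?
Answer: -66/4243 + 3*√141/2743 ≈ -0.0025681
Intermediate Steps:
W(f) = -20 + 2*f (W(f) = 2*f - 20 = -20 + 2*f)
F(B) = -3 (F(B) = -3 + 0 = -3)
v = 81 (v = (-3)⁴ = 81)
√(1188 + v)/2743 + W(43)/(-4243) = √(1188 + 81)/2743 + (-20 + 2*43)/(-4243) = √1269*(1/2743) + (-20 + 86)*(-1/4243) = (3*√141)*(1/2743) + 66*(-1/4243) = 3*√141/2743 - 66/4243 = -66/4243 + 3*√141/2743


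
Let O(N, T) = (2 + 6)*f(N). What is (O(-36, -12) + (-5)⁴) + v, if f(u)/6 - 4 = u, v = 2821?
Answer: 1910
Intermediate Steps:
f(u) = 24 + 6*u
O(N, T) = 192 + 48*N (O(N, T) = (2 + 6)*(24 + 6*N) = 8*(24 + 6*N) = 192 + 48*N)
(O(-36, -12) + (-5)⁴) + v = ((192 + 48*(-36)) + (-5)⁴) + 2821 = ((192 - 1728) + 625) + 2821 = (-1536 + 625) + 2821 = -911 + 2821 = 1910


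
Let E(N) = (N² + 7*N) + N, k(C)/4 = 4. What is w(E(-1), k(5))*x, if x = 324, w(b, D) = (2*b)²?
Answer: 63504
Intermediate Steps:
k(C) = 16 (k(C) = 4*4 = 16)
E(N) = N² + 8*N
w(b, D) = 4*b²
w(E(-1), k(5))*x = (4*(-(8 - 1))²)*324 = (4*(-1*7)²)*324 = (4*(-7)²)*324 = (4*49)*324 = 196*324 = 63504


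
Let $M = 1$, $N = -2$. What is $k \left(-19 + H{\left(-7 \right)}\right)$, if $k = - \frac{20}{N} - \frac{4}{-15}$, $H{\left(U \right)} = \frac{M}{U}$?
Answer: $- \frac{2948}{15} \approx -196.53$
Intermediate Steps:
$H{\left(U \right)} = \frac{1}{U}$ ($H{\left(U \right)} = 1 \frac{1}{U} = \frac{1}{U}$)
$k = \frac{154}{15}$ ($k = - \frac{20}{-2} - \frac{4}{-15} = \left(-20\right) \left(- \frac{1}{2}\right) - - \frac{4}{15} = 10 + \frac{4}{15} = \frac{154}{15} \approx 10.267$)
$k \left(-19 + H{\left(-7 \right)}\right) = \frac{154 \left(-19 + \frac{1}{-7}\right)}{15} = \frac{154 \left(-19 - \frac{1}{7}\right)}{15} = \frac{154}{15} \left(- \frac{134}{7}\right) = - \frac{2948}{15}$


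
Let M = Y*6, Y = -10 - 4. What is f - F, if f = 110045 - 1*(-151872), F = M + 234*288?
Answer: 194609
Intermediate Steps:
Y = -14
M = -84 (M = -14*6 = -84)
F = 67308 (F = -84 + 234*288 = -84 + 67392 = 67308)
f = 261917 (f = 110045 + 151872 = 261917)
f - F = 261917 - 1*67308 = 261917 - 67308 = 194609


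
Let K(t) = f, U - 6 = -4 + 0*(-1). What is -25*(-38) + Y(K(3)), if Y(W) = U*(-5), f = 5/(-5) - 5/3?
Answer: 940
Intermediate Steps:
U = 2 (U = 6 + (-4 + 0*(-1)) = 6 + (-4 + 0) = 6 - 4 = 2)
f = -8/3 (f = 5*(-⅕) - 5*⅓ = -1 - 5/3 = -8/3 ≈ -2.6667)
K(t) = -8/3
Y(W) = -10 (Y(W) = 2*(-5) = -10)
-25*(-38) + Y(K(3)) = -25*(-38) - 10 = 950 - 10 = 940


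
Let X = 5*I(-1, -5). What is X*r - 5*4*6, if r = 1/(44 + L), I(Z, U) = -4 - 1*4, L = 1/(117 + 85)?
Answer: -1074760/8889 ≈ -120.91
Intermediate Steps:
L = 1/202 ≈ 0.0049505
I(Z, U) = -8 (I(Z, U) = -4 - 4 = -8)
X = -40 (X = 5*(-8) = -40)
r = 202/8889 (r = 1/(44 + 1/202) = 1/(8889/202) = 202/8889 ≈ 0.022725)
X*r - 5*4*6 = -40*202/8889 - 5*4*6 = -8080/8889 - 20*6 = -8080/8889 - 120 = -1074760/8889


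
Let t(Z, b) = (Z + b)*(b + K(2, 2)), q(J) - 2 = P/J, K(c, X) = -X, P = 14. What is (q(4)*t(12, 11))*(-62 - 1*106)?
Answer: -191268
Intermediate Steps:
q(J) = 2 + 14/J
t(Z, b) = (-2 + b)*(Z + b) (t(Z, b) = (Z + b)*(b - 1*2) = (Z + b)*(b - 2) = (Z + b)*(-2 + b) = (-2 + b)*(Z + b))
(q(4)*t(12, 11))*(-62 - 1*106) = ((2 + 14/4)*(11² - 2*12 - 2*11 + 12*11))*(-62 - 1*106) = ((2 + 14*(¼))*(121 - 24 - 22 + 132))*(-62 - 106) = ((2 + 7/2)*207)*(-168) = ((11/2)*207)*(-168) = (2277/2)*(-168) = -191268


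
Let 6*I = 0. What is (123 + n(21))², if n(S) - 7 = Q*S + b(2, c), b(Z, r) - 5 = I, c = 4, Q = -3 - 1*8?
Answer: 9216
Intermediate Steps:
Q = -11 (Q = -3 - 8 = -11)
I = 0 (I = (⅙)*0 = 0)
b(Z, r) = 5 (b(Z, r) = 5 + 0 = 5)
n(S) = 12 - 11*S (n(S) = 7 + (-11*S + 5) = 7 + (5 - 11*S) = 12 - 11*S)
(123 + n(21))² = (123 + (12 - 11*21))² = (123 + (12 - 231))² = (123 - 219)² = (-96)² = 9216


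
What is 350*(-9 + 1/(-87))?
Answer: -274400/87 ≈ -3154.0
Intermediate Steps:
350*(-9 + 1/(-87)) = 350*(-9 - 1/87) = 350*(-784/87) = -274400/87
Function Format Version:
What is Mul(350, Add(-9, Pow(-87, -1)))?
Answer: Rational(-274400, 87) ≈ -3154.0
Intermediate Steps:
Mul(350, Add(-9, Pow(-87, -1))) = Mul(350, Add(-9, Rational(-1, 87))) = Mul(350, Rational(-784, 87)) = Rational(-274400, 87)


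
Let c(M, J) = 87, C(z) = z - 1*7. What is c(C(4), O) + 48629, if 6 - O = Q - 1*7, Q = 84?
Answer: 48716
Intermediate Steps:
C(z) = -7 + z (C(z) = z - 7 = -7 + z)
O = -71 (O = 6 - (84 - 1*7) = 6 - (84 - 7) = 6 - 1*77 = 6 - 77 = -71)
c(C(4), O) + 48629 = 87 + 48629 = 48716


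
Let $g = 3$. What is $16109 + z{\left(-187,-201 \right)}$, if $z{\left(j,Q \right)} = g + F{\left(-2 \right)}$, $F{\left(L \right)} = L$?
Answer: $16110$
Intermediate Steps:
$z{\left(j,Q \right)} = 1$ ($z{\left(j,Q \right)} = 3 - 2 = 1$)
$16109 + z{\left(-187,-201 \right)} = 16109 + 1 = 16110$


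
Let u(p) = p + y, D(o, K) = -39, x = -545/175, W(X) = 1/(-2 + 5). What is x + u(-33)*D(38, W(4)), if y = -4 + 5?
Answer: 43571/35 ≈ 1244.9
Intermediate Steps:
W(X) = ⅓ (W(X) = 1/3 = ⅓)
y = 1
x = -109/35 (x = -545*1/175 = -109/35 ≈ -3.1143)
u(p) = 1 + p (u(p) = p + 1 = 1 + p)
x + u(-33)*D(38, W(4)) = -109/35 + (1 - 33)*(-39) = -109/35 - 32*(-39) = -109/35 + 1248 = 43571/35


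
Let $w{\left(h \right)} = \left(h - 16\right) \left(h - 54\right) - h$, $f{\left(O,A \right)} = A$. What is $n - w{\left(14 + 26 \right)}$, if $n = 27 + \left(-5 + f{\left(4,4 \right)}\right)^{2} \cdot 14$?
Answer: $417$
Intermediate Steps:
$w{\left(h \right)} = - h + \left(-54 + h\right) \left(-16 + h\right)$ ($w{\left(h \right)} = \left(-16 + h\right) \left(-54 + h\right) - h = \left(-54 + h\right) \left(-16 + h\right) - h = - h + \left(-54 + h\right) \left(-16 + h\right)$)
$n = 41$ ($n = 27 + \left(-5 + 4\right)^{2} \cdot 14 = 27 + \left(-1\right)^{2} \cdot 14 = 27 + 1 \cdot 14 = 27 + 14 = 41$)
$n - w{\left(14 + 26 \right)} = 41 - \left(864 + \left(14 + 26\right)^{2} - 71 \left(14 + 26\right)\right) = 41 - \left(864 + 40^{2} - 2840\right) = 41 - \left(864 + 1600 - 2840\right) = 41 - -376 = 41 + 376 = 417$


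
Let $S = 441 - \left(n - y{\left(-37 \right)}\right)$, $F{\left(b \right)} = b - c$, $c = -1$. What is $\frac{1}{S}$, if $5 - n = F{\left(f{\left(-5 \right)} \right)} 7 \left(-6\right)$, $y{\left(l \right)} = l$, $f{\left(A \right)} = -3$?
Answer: $\frac{1}{483} \approx 0.0020704$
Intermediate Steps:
$F{\left(b \right)} = 1 + b$ ($F{\left(b \right)} = b - -1 = b + 1 = 1 + b$)
$n = -79$ ($n = 5 - \left(1 - 3\right) 7 \left(-6\right) = 5 - \left(-2\right) 7 \left(-6\right) = 5 - \left(-14\right) \left(-6\right) = 5 - 84 = -79$)
$S = 483$ ($S = 441 - -42 = 441 + \left(-37 + 79\right) = 441 + 42 = 483$)
$\frac{1}{S} = \frac{1}{483}$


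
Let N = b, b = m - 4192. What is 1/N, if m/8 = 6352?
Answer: 1/46624 ≈ 2.1448e-5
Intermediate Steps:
m = 50816 (m = 8*6352 = 50816)
b = 46624 (b = 50816 - 4192 = 46624)
N = 46624
1/N = 1/46624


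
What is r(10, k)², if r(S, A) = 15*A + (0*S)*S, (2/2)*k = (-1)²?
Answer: 225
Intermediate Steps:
k = 1 (k = (-1)² = 1)
r(S, A) = 15*A (r(S, A) = 15*A + 0*S = 15*A + 0 = 15*A)
r(10, k)² = (15*1)² = 15² = 225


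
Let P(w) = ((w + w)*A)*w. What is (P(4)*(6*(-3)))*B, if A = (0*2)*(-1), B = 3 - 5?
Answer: 0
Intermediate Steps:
B = -2
A = 0 (A = 0*(-1) = 0)
P(w) = 0 (P(w) = ((w + w)*0)*w = ((2*w)*0)*w = 0*w = 0)
(P(4)*(6*(-3)))*B = (0*(6*(-3)))*(-2) = (0*(-18))*(-2) = 0*(-2) = 0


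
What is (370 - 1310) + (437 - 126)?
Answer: -629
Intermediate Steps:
(370 - 1310) + (437 - 126) = -940 + 311 = -629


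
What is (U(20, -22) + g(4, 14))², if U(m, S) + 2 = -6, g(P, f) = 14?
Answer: 36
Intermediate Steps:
U(m, S) = -8 (U(m, S) = -2 - 6 = -8)
(U(20, -22) + g(4, 14))² = (-8 + 14)² = 6² = 36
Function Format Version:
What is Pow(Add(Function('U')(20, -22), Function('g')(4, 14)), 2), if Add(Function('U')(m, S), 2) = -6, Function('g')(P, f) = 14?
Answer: 36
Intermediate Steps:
Function('U')(m, S) = -8 (Function('U')(m, S) = Add(-2, -6) = -8)
Pow(Add(Function('U')(20, -22), Function('g')(4, 14)), 2) = Pow(Add(-8, 14), 2) = Pow(6, 2) = 36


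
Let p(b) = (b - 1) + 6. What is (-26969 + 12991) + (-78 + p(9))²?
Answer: -9882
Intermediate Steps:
p(b) = 5 + b (p(b) = (-1 + b) + 6 = 5 + b)
(-26969 + 12991) + (-78 + p(9))² = (-26969 + 12991) + (-78 + (5 + 9))² = -13978 + (-78 + 14)² = -13978 + (-64)² = -13978 + 4096 = -9882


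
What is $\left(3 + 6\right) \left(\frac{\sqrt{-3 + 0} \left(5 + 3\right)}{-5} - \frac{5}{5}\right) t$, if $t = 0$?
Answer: $0$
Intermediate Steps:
$\left(3 + 6\right) \left(\frac{\sqrt{-3 + 0} \left(5 + 3\right)}{-5} - \frac{5}{5}\right) t = \left(3 + 6\right) \left(\frac{\sqrt{-3 + 0} \left(5 + 3\right)}{-5} - \frac{5}{5}\right) 0 = 9 \left(\sqrt{-3} \cdot 8 \left(- \frac{1}{5}\right) - 1\right) 0 = 9 \left(i \sqrt{3} \cdot 8 \left(- \frac{1}{5}\right) - 1\right) 0 = 9 \left(8 i \sqrt{3} \left(- \frac{1}{5}\right) - 1\right) 0 = 9 \left(- \frac{8 i \sqrt{3}}{5} - 1\right) 0 = 9 \left(-1 - \frac{8 i \sqrt{3}}{5}\right) 0 = \left(-9 - \frac{72 i \sqrt{3}}{5}\right) 0 = 0$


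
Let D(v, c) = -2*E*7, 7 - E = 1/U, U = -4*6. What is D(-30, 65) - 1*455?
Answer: -6643/12 ≈ -553.58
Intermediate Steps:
U = -24
E = 169/24 (E = 7 - 1/(-24) = 7 - 1*(-1/24) = 7 + 1/24 = 169/24 ≈ 7.0417)
D(v, c) = -1183/12 (D(v, c) = -2*169/24*7 = -169/12*7 = -1183/12)
D(-30, 65) - 1*455 = -1183/12 - 1*455 = -1183/12 - 455 = -6643/12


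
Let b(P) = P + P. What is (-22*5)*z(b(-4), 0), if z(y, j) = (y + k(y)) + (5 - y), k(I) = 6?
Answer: -1210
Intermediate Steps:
b(P) = 2*P
z(y, j) = 11 (z(y, j) = (y + 6) + (5 - y) = (6 + y) + (5 - y) = 11)
(-22*5)*z(b(-4), 0) = -22*5*11 = -110*11 = -1210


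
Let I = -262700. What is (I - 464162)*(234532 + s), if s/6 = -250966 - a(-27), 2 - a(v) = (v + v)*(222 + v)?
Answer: 969965357072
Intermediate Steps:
a(v) = 2 - 2*v*(222 + v) (a(v) = 2 - (v + v)*(222 + v) = 2 - 2*v*(222 + v))
s = -1568988 (s = 6*(-250966 - (2 - 444*(-27) - 2*(-27)²)) = 6*(-250966 - (2 + 11988 - 2*729)) = 6*(-250966 - (2 + 11988 - 1458)) = 6*(-250966 - 1*10532) = 6*(-250966 - 10532) = 6*(-261498) = -1568988)
(I - 464162)*(234532 + s) = (-262700 - 464162)*(234532 - 1568988) = -726862*(-1334456) = 969965357072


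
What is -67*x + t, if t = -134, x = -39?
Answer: 2479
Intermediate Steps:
-67*x + t = -67*(-39) - 134 = 2613 - 134 = 2479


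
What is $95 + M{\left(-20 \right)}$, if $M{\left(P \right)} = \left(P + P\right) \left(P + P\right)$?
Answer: $1695$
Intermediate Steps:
$M{\left(P \right)} = 4 P^{2}$ ($M{\left(P \right)} = 2 P 2 P = 4 P^{2}$)
$95 + M{\left(-20 \right)} = 95 + 4 \left(-20\right)^{2} = 95 + 4 \cdot 400 = 95 + 1600 = 1695$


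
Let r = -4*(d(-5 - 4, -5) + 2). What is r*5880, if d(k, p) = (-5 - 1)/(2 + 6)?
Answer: -29400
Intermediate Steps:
d(k, p) = -¾ (d(k, p) = -6/8 = -6*⅛ = -¾)
r = -5 (r = -4*(-¾ + 2) = -4*5/4 = -5)
r*5880 = -5*5880 = -29400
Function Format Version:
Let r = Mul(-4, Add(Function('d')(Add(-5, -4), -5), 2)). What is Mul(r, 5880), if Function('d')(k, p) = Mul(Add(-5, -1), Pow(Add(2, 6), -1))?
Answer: -29400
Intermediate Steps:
Function('d')(k, p) = Rational(-3, 4) (Function('d')(k, p) = Mul(-6, Pow(8, -1)) = Mul(-6, Rational(1, 8)) = Rational(-3, 4))
r = -5 (r = Mul(-4, Add(Rational(-3, 4), 2)) = Mul(-4, Rational(5, 4)) = -5)
Mul(r, 5880) = Mul(-5, 5880) = -29400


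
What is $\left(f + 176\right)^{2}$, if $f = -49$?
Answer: $16129$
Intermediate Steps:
$\left(f + 176\right)^{2} = \left(-49 + 176\right)^{2} = 127^{2} = 16129$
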